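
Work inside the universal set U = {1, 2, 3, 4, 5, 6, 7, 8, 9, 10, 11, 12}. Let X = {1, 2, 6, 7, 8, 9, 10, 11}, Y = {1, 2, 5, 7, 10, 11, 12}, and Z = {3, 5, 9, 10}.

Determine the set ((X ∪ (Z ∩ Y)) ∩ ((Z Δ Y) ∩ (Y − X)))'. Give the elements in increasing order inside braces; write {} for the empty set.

Z ∩ Y = {5, 10}
X ∪ (Z ∩ Y) = {1, 2, 5, 6, 7, 8, 9, 10, 11}
Z Δ Y = {1, 2, 3, 7, 9, 11, 12}
Y − X = {5, 12}
(Z Δ Y) ∩ (Y − X) = {12}
(X ∪ (Z ∩ Y)) ∩ ((Z Δ Y) ∩ (Y − X)) = {}
((X ∪ (Z ∩ Y)) ∩ ((Z Δ Y) ∩ (Y − X)))' = {1, 2, 3, 4, 5, 6, 7, 8, 9, 10, 11, 12}

{1, 2, 3, 4, 5, 6, 7, 8, 9, 10, 11, 12}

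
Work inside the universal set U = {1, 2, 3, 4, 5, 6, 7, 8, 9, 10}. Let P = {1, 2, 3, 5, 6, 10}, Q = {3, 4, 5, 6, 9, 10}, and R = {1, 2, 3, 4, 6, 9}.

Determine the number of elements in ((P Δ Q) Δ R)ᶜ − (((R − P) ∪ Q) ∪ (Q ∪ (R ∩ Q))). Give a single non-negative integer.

4

P Δ Q = {1, 2, 4, 9}
(P Δ Q) Δ R = {3, 6}
((P Δ Q) Δ R)ᶜ = {1, 2, 4, 5, 7, 8, 9, 10}
R − P = {4, 9}
(R − P) ∪ Q = {3, 4, 5, 6, 9, 10}
R ∩ Q = {3, 4, 6, 9}
Q ∪ (R ∩ Q) = {3, 4, 5, 6, 9, 10}
((R − P) ∪ Q) ∪ (Q ∪ (R ∩ Q)) = {3, 4, 5, 6, 9, 10}
((P Δ Q) Δ R)ᶜ − (((R − P) ∪ Q) ∪ (Q ∪ (R ∩ Q))) = {1, 2, 7, 8}
|((P Δ Q) Δ R)ᶜ − (((R − P) ∪ Q) ∪ (Q ∪ (R ∩ Q)))| = 4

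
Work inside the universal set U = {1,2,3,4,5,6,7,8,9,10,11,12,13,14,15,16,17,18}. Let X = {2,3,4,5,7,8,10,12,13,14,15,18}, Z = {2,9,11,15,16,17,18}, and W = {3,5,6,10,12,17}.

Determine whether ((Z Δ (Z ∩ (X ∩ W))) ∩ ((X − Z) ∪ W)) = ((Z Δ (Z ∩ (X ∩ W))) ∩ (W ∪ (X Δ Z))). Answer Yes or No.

X ∩ W = {3,5,10,12}
Z ∩ (X ∩ W) = {}
Z Δ (Z ∩ (X ∩ W)) = {2,9,11,15,16,17,18}
X − Z = {3,4,5,7,8,10,12,13,14}
(X − Z) ∪ W = {3,4,5,6,7,8,10,12,13,14,17}
(Z Δ (Z ∩ (X ∩ W))) ∩ ((X − Z) ∪ W) = {17}
X Δ Z = {3,4,5,7,8,9,10,11,12,13,14,16,17}
W ∪ (X Δ Z) = {3,4,5,6,7,8,9,10,11,12,13,14,16,17}
(Z Δ (Z ∩ (X ∩ W))) ∩ (W ∪ (X Δ Z)) = {9,11,16,17}
9 ∈ (Z Δ (Z ∩ (X ∩ W))) ∩ (W ∪ (X Δ Z)) but 9 ∉ (Z Δ (Z ∩ (X ∩ W))) ∩ ((X − Z) ∪ W), so they differ.

No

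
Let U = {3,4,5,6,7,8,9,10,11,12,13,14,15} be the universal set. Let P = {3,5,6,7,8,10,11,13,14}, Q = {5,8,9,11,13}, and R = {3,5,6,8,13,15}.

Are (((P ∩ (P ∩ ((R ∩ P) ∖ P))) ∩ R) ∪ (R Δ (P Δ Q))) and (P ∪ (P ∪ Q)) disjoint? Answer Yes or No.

R ∩ P = {3,5,6,8,13}
(R ∩ P) ∖ P = {}
P ∩ ((R ∩ P) ∖ P) = {}
P ∩ (P ∩ ((R ∩ P) ∖ P)) = {}
(P ∩ (P ∩ ((R ∩ P) ∖ P))) ∩ R = {}
P Δ Q = {3,6,7,9,10,14}
R Δ (P Δ Q) = {5,7,8,9,10,13,14,15}
((P ∩ (P ∩ ((R ∩ P) ∖ P))) ∩ R) ∪ (R Δ (P Δ Q)) = {5,7,8,9,10,13,14,15}
P ∪ Q = {3,5,6,7,8,9,10,11,13,14}
P ∪ (P ∪ Q) = {3,5,6,7,8,9,10,11,13,14}
5 lies in both, so they are not disjoint.

No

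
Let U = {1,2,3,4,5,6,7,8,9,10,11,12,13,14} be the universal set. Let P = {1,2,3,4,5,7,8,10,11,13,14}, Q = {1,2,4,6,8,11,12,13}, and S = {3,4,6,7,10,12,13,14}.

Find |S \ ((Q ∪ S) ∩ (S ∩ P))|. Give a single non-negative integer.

Q ∪ S = {1,2,3,4,6,7,8,10,11,12,13,14}
S ∩ P = {3,4,7,10,13,14}
(Q ∪ S) ∩ (S ∩ P) = {3,4,7,10,13,14}
S \ ((Q ∪ S) ∩ (S ∩ P)) = {6,12}
|S \ ((Q ∪ S) ∩ (S ∩ P))| = 2

2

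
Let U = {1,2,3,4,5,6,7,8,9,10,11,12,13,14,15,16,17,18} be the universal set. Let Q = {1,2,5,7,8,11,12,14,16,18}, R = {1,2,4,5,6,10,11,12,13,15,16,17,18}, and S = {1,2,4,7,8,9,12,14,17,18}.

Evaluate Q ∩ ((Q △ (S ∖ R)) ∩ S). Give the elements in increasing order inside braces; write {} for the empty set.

S ∖ R = {7,8,9,14}
Q △ (S ∖ R) = {1,2,5,9,11,12,16,18}
(Q △ (S ∖ R)) ∩ S = {1,2,9,12,18}
Q ∩ ((Q △ (S ∖ R)) ∩ S) = {1,2,12,18}

{1,2,12,18}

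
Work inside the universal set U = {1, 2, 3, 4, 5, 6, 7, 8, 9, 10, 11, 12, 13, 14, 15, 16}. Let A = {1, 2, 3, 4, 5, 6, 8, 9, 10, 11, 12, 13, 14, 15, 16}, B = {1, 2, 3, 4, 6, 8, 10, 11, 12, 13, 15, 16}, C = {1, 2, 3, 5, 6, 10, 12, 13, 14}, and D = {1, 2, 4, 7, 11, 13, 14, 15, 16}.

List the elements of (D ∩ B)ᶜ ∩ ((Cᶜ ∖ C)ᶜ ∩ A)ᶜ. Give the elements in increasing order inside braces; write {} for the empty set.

{7, 8, 9}

D ∩ B = {1, 2, 4, 11, 13, 15, 16}
(D ∩ B)ᶜ = {3, 5, 6, 7, 8, 9, 10, 12, 14}
Cᶜ = {4, 7, 8, 9, 11, 15, 16}
Cᶜ ∖ C = {4, 7, 8, 9, 11, 15, 16}
(Cᶜ ∖ C)ᶜ = {1, 2, 3, 5, 6, 10, 12, 13, 14}
(Cᶜ ∖ C)ᶜ ∩ A = {1, 2, 3, 5, 6, 10, 12, 13, 14}
((Cᶜ ∖ C)ᶜ ∩ A)ᶜ = {4, 7, 8, 9, 11, 15, 16}
(D ∩ B)ᶜ ∩ ((Cᶜ ∖ C)ᶜ ∩ A)ᶜ = {7, 8, 9}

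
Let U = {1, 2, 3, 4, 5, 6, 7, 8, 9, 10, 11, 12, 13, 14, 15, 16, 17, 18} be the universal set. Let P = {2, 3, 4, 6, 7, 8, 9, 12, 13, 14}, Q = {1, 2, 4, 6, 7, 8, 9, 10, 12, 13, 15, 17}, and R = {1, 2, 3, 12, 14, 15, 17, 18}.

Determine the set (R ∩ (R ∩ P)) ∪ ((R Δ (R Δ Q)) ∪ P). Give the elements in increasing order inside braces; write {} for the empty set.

R ∩ P = {2, 3, 12, 14}
R ∩ (R ∩ P) = {2, 3, 12, 14}
R Δ Q = {3, 4, 6, 7, 8, 9, 10, 13, 14, 18}
R Δ (R Δ Q) = {1, 2, 4, 6, 7, 8, 9, 10, 12, 13, 15, 17}
(R Δ (R Δ Q)) ∪ P = {1, 2, 3, 4, 6, 7, 8, 9, 10, 12, 13, 14, 15, 17}
(R ∩ (R ∩ P)) ∪ ((R Δ (R Δ Q)) ∪ P) = {1, 2, 3, 4, 6, 7, 8, 9, 10, 12, 13, 14, 15, 17}

{1, 2, 3, 4, 6, 7, 8, 9, 10, 12, 13, 14, 15, 17}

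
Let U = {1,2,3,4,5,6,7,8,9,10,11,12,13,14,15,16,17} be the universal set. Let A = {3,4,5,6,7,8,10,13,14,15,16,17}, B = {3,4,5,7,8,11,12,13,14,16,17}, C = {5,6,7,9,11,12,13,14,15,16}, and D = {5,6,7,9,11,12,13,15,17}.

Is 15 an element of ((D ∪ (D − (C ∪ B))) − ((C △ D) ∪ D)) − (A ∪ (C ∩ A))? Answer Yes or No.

15 ∈ C and 15 ∉ B, so 15 ∈ C ∪ B
15 ∈ D and 15 ∈ (C ∪ B), so 15 ∉ D − (C ∪ B)
15 ∈ D and 15 ∉ (D − (C ∪ B)), so 15 ∈ D ∪ (D − (C ∪ B))
15 ∈ C and 15 ∈ D, so 15 ∉ C △ D
15 ∉ (C △ D) and 15 ∈ D, so 15 ∈ (C △ D) ∪ D
15 ∈ (D ∪ (D − (C ∪ B))) and 15 ∈ ((C △ D) ∪ D), so 15 ∉ (D ∪ (D − (C ∪ B))) − ((C △ D) ∪ D)
15 ∈ C and 15 ∈ A, so 15 ∈ C ∩ A
15 ∈ A and 15 ∈ (C ∩ A), so 15 ∈ A ∪ (C ∩ A)
15 ∉ ((D ∪ (D − (C ∪ B))) − ((C △ D) ∪ D)) and 15 ∈ (A ∪ (C ∩ A)), so 15 ∉ ((D ∪ (D − (C ∪ B))) − ((C △ D) ∪ D)) − (A ∪ (C ∩ A))

No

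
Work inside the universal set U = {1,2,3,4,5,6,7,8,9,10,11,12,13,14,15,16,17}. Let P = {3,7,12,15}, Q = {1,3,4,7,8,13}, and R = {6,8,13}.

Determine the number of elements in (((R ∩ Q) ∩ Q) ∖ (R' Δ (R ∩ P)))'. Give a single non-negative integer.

R ∩ Q = {8,13}
(R ∩ Q) ∩ Q = {8,13}
R' = {1,2,3,4,5,7,9,10,11,12,14,15,16,17}
R ∩ P = {}
R' Δ (R ∩ P) = {1,2,3,4,5,7,9,10,11,12,14,15,16,17}
((R ∩ Q) ∩ Q) ∖ (R' Δ (R ∩ P)) = {8,13}
(((R ∩ Q) ∩ Q) ∖ (R' Δ (R ∩ P)))' = {1,2,3,4,5,6,7,9,10,11,12,14,15,16,17}
|(((R ∩ Q) ∩ Q) ∖ (R' Δ (R ∩ P)))'| = 15

15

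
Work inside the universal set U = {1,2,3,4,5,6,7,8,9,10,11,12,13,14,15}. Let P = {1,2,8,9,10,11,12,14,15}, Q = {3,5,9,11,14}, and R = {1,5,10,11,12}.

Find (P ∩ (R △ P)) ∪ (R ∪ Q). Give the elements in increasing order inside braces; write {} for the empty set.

R △ P = {2,5,8,9,14,15}
P ∩ (R △ P) = {2,8,9,14,15}
R ∪ Q = {1,3,5,9,10,11,12,14}
(P ∩ (R △ P)) ∪ (R ∪ Q) = {1,2,3,5,8,9,10,11,12,14,15}

{1,2,3,5,8,9,10,11,12,14,15}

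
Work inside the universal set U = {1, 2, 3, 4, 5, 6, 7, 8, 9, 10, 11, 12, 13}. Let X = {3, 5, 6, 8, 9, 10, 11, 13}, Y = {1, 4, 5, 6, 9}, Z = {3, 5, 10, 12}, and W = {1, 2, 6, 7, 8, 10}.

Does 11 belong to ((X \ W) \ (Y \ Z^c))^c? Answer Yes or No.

11 ∈ X and 11 ∉ W, so 11 ∈ X \ W
11 ∉ Z, so 11 ∈ Z^c
11 ∉ Y and 11 ∈ Z^c, so 11 ∉ Y \ Z^c
11 ∈ (X \ W) and 11 ∉ (Y \ Z^c), so 11 ∈ (X \ W) \ (Y \ Z^c)
11 ∉ ((X \ W) \ (Y \ Z^c))^c since 11 ∈ ((X \ W) \ (Y \ Z^c))

No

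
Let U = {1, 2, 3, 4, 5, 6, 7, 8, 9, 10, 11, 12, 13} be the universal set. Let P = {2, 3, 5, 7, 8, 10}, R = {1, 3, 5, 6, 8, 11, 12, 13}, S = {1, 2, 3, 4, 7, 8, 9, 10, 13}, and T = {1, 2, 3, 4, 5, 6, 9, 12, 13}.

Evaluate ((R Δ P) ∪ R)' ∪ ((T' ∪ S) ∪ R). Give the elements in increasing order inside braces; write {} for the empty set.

R Δ P = {1, 2, 6, 7, 10, 11, 12, 13}
(R Δ P) ∪ R = {1, 2, 3, 5, 6, 7, 8, 10, 11, 12, 13}
((R Δ P) ∪ R)' = {4, 9}
T' = {7, 8, 10, 11}
T' ∪ S = {1, 2, 3, 4, 7, 8, 9, 10, 11, 13}
(T' ∪ S) ∪ R = {1, 2, 3, 4, 5, 6, 7, 8, 9, 10, 11, 12, 13}
((R Δ P) ∪ R)' ∪ ((T' ∪ S) ∪ R) = {1, 2, 3, 4, 5, 6, 7, 8, 9, 10, 11, 12, 13}

{1, 2, 3, 4, 5, 6, 7, 8, 9, 10, 11, 12, 13}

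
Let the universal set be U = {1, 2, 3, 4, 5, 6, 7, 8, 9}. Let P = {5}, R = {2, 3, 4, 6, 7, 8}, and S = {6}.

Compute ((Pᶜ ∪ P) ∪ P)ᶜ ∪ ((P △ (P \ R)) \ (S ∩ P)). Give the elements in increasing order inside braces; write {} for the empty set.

Pᶜ = {1, 2, 3, 4, 6, 7, 8, 9}
Pᶜ ∪ P = {1, 2, 3, 4, 5, 6, 7, 8, 9}
(Pᶜ ∪ P) ∪ P = {1, 2, 3, 4, 5, 6, 7, 8, 9}
((Pᶜ ∪ P) ∪ P)ᶜ = {}
P \ R = {5}
P △ (P \ R) = {}
S ∩ P = {}
(P △ (P \ R)) \ (S ∩ P) = {}
((Pᶜ ∪ P) ∪ P)ᶜ ∪ ((P △ (P \ R)) \ (S ∩ P)) = {}

{}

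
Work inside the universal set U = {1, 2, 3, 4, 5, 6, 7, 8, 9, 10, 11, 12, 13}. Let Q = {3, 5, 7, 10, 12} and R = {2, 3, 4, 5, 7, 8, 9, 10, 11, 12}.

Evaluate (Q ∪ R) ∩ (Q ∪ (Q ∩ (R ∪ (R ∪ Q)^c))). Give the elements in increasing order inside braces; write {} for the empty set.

Q ∪ R = {2, 3, 4, 5, 7, 8, 9, 10, 11, 12}
R ∪ Q = {2, 3, 4, 5, 7, 8, 9, 10, 11, 12}
(R ∪ Q)^c = {1, 6, 13}
R ∪ (R ∪ Q)^c = {1, 2, 3, 4, 5, 6, 7, 8, 9, 10, 11, 12, 13}
Q ∩ (R ∪ (R ∪ Q)^c) = {3, 5, 7, 10, 12}
Q ∪ (Q ∩ (R ∪ (R ∪ Q)^c)) = {3, 5, 7, 10, 12}
(Q ∪ R) ∩ (Q ∪ (Q ∩ (R ∪ (R ∪ Q)^c))) = {3, 5, 7, 10, 12}

{3, 5, 7, 10, 12}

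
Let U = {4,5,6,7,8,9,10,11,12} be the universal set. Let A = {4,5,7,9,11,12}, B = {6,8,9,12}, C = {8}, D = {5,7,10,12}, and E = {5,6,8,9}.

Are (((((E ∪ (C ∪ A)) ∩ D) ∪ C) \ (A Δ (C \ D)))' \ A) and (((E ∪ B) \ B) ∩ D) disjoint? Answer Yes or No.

C ∪ A = {4,5,7,8,9,11,12}
E ∪ (C ∪ A) = {4,5,6,7,8,9,11,12}
(E ∪ (C ∪ A)) ∩ D = {5,7,12}
((E ∪ (C ∪ A)) ∩ D) ∪ C = {5,7,8,12}
C \ D = {8}
A Δ (C \ D) = {4,5,7,8,9,11,12}
(((E ∪ (C ∪ A)) ∩ D) ∪ C) \ (A Δ (C \ D)) = {}
((((E ∪ (C ∪ A)) ∩ D) ∪ C) \ (A Δ (C \ D)))' = {4,5,6,7,8,9,10,11,12}
((((E ∪ (C ∪ A)) ∩ D) ∪ C) \ (A Δ (C \ D)))' \ A = {6,8,10}
E ∪ B = {5,6,8,9,12}
(E ∪ B) \ B = {5}
((E ∪ B) \ B) ∩ D = {5}
{6,8,10} and {5} share no elements.

Yes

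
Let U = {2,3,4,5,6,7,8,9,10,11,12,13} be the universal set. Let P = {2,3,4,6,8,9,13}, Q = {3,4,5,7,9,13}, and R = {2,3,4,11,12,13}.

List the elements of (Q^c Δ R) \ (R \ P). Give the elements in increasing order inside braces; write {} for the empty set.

Q^c = {2,6,8,10,11,12}
Q^c Δ R = {3,4,6,8,10,13}
R \ P = {11,12}
(Q^c Δ R) \ (R \ P) = {3,4,6,8,10,13}

{3,4,6,8,10,13}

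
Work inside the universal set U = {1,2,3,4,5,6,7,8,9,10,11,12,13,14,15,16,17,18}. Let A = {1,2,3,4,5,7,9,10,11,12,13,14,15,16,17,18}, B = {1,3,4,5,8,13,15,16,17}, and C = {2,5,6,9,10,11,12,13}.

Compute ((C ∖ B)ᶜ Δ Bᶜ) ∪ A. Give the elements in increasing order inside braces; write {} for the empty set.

{1,2,3,4,5,6,7,8,9,10,11,12,13,14,15,16,17,18}

C ∖ B = {2,6,9,10,11,12}
(C ∖ B)ᶜ = {1,3,4,5,7,8,13,14,15,16,17,18}
Bᶜ = {2,6,7,9,10,11,12,14,18}
(C ∖ B)ᶜ Δ Bᶜ = {1,2,3,4,5,6,8,9,10,11,12,13,15,16,17}
((C ∖ B)ᶜ Δ Bᶜ) ∪ A = {1,2,3,4,5,6,7,8,9,10,11,12,13,14,15,16,17,18}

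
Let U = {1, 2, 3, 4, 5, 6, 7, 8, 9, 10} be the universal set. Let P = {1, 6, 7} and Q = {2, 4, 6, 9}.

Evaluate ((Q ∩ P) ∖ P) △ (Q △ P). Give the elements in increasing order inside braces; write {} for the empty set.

Q ∩ P = {6}
(Q ∩ P) ∖ P = {}
Q △ P = {1, 2, 4, 7, 9}
((Q ∩ P) ∖ P) △ (Q △ P) = {1, 2, 4, 7, 9}

{1, 2, 4, 7, 9}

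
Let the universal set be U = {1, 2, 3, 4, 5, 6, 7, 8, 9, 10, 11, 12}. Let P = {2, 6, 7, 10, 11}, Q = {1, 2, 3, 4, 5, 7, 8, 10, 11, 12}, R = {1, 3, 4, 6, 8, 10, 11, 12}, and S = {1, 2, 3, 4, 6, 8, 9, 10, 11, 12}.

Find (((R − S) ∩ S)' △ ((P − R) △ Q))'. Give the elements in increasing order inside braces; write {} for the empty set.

R − S = {}
(R − S) ∩ S = {}
((R − S) ∩ S)' = {1, 2, 3, 4, 5, 6, 7, 8, 9, 10, 11, 12}
P − R = {2, 7}
(P − R) △ Q = {1, 3, 4, 5, 8, 10, 11, 12}
((R − S) ∩ S)' △ ((P − R) △ Q) = {2, 6, 7, 9}
(((R − S) ∩ S)' △ ((P − R) △ Q))' = {1, 3, 4, 5, 8, 10, 11, 12}

{1, 3, 4, 5, 8, 10, 11, 12}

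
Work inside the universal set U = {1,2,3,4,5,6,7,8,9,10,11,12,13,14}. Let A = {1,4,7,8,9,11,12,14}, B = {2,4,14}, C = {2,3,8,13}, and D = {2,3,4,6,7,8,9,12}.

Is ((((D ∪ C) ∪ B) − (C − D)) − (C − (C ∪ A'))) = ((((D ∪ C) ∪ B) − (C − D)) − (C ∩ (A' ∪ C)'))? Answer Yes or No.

D ∪ C = {2,3,4,6,7,8,9,12,13}
(D ∪ C) ∪ B = {2,3,4,6,7,8,9,12,13,14}
C − D = {13}
((D ∪ C) ∪ B) − (C − D) = {2,3,4,6,7,8,9,12,14}
A' = {2,3,5,6,10,13}
C ∪ A' = {2,3,5,6,8,10,13}
C − (C ∪ A') = {}
(((D ∪ C) ∪ B) − (C − D)) − (C − (C ∪ A')) = {2,3,4,6,7,8,9,12,14}
A' ∪ C = {2,3,5,6,8,10,13}
(A' ∪ C)' = {1,4,7,9,11,12,14}
C ∩ (A' ∪ C)' = {}
(((D ∪ C) ∪ B) − (C − D)) − (C ∩ (A' ∪ C)') = {2,3,4,6,7,8,9,12,14}
Both equal {2,3,4,6,7,8,9,12,14}, so (((D ∪ C) ∪ B) − (C − D)) − (C − (C ∪ A')) = (((D ∪ C) ∪ B) − (C − D)) − (C ∩ (A' ∪ C)').

Yes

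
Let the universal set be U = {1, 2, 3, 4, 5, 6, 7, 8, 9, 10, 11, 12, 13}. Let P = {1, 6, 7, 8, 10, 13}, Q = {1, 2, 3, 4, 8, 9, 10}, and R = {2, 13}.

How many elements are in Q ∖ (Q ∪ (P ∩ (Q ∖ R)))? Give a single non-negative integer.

0

Q ∖ R = {1, 3, 4, 8, 9, 10}
P ∩ (Q ∖ R) = {1, 8, 10}
Q ∪ (P ∩ (Q ∖ R)) = {1, 2, 3, 4, 8, 9, 10}
Q ∖ (Q ∪ (P ∩ (Q ∖ R))) = {}
|Q ∖ (Q ∪ (P ∩ (Q ∖ R)))| = 0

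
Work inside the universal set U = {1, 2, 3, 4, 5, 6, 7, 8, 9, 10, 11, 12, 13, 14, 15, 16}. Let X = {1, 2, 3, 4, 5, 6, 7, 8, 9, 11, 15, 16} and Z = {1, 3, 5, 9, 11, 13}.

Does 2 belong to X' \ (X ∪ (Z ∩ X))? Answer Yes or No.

2 ∈ X, so 2 ∉ X'
2 ∉ Z and 2 ∈ X, so 2 ∉ Z ∩ X
2 ∈ X and 2 ∉ (Z ∩ X), so 2 ∈ X ∪ (Z ∩ X)
2 ∉ X' and 2 ∈ (X ∪ (Z ∩ X)), so 2 ∉ X' \ (X ∪ (Z ∩ X))

No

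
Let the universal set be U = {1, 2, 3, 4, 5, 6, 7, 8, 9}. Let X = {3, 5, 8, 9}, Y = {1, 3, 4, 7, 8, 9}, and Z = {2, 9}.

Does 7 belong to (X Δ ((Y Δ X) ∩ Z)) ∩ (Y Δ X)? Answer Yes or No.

7 ∈ Y and 7 ∉ X, so 7 ∈ Y Δ X
7 ∈ (Y Δ X) and 7 ∉ Z, so 7 ∉ (Y Δ X) ∩ Z
7 ∉ X and 7 ∉ ((Y Δ X) ∩ Z), so 7 ∉ X Δ ((Y Δ X) ∩ Z)
7 ∈ Y and 7 ∉ X, so 7 ∈ Y Δ X
7 ∉ (X Δ ((Y Δ X) ∩ Z)) and 7 ∈ (Y Δ X), so 7 ∉ (X Δ ((Y Δ X) ∩ Z)) ∩ (Y Δ X)

No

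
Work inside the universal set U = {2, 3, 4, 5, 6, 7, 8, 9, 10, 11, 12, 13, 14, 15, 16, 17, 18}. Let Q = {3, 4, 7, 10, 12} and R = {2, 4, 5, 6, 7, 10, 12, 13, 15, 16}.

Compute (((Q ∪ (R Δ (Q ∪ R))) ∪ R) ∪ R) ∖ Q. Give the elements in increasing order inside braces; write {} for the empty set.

{2, 5, 6, 13, 15, 16}

Q ∪ R = {2, 3, 4, 5, 6, 7, 10, 12, 13, 15, 16}
R Δ (Q ∪ R) = {3}
Q ∪ (R Δ (Q ∪ R)) = {3, 4, 7, 10, 12}
(Q ∪ (R Δ (Q ∪ R))) ∪ R = {2, 3, 4, 5, 6, 7, 10, 12, 13, 15, 16}
((Q ∪ (R Δ (Q ∪ R))) ∪ R) ∪ R = {2, 3, 4, 5, 6, 7, 10, 12, 13, 15, 16}
(((Q ∪ (R Δ (Q ∪ R))) ∪ R) ∪ R) ∖ Q = {2, 5, 6, 13, 15, 16}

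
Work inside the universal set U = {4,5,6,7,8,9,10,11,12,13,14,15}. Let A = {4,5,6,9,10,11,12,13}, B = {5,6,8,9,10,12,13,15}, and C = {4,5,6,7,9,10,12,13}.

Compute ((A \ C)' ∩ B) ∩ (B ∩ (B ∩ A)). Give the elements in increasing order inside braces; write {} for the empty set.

A \ C = {11}
(A \ C)' = {4,5,6,7,8,9,10,12,13,14,15}
(A \ C)' ∩ B = {5,6,8,9,10,12,13,15}
B ∩ A = {5,6,9,10,12,13}
B ∩ (B ∩ A) = {5,6,9,10,12,13}
((A \ C)' ∩ B) ∩ (B ∩ (B ∩ A)) = {5,6,9,10,12,13}

{5,6,9,10,12,13}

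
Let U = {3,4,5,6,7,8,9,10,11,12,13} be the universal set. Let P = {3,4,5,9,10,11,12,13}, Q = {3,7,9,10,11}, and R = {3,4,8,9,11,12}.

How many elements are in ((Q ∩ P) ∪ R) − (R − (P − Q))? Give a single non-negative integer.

3

Q ∩ P = {3,9,10,11}
(Q ∩ P) ∪ R = {3,4,8,9,10,11,12}
P − Q = {4,5,12,13}
R − (P − Q) = {3,8,9,11}
((Q ∩ P) ∪ R) − (R − (P − Q)) = {4,10,12}
|((Q ∩ P) ∪ R) − (R − (P − Q))| = 3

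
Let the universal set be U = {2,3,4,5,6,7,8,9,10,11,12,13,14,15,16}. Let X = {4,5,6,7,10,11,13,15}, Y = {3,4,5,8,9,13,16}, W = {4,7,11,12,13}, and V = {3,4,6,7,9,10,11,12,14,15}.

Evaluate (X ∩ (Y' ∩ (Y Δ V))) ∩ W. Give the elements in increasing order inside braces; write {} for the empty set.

Y' = {2,6,7,10,11,12,14,15}
Y Δ V = {5,6,7,8,10,11,12,13,14,15,16}
Y' ∩ (Y Δ V) = {6,7,10,11,12,14,15}
X ∩ (Y' ∩ (Y Δ V)) = {6,7,10,11,15}
(X ∩ (Y' ∩ (Y Δ V))) ∩ W = {7,11}

{7,11}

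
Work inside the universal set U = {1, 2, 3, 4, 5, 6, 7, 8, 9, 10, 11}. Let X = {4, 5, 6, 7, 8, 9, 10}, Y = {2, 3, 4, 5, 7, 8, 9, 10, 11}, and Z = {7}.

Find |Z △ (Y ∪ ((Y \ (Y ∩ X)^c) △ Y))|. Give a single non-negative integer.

8

Y ∩ X = {4, 5, 7, 8, 9, 10}
(Y ∩ X)^c = {1, 2, 3, 6, 11}
Y \ (Y ∩ X)^c = {4, 5, 7, 8, 9, 10}
(Y \ (Y ∩ X)^c) △ Y = {2, 3, 11}
Y ∪ ((Y \ (Y ∩ X)^c) △ Y) = {2, 3, 4, 5, 7, 8, 9, 10, 11}
Z △ (Y ∪ ((Y \ (Y ∩ X)^c) △ Y)) = {2, 3, 4, 5, 8, 9, 10, 11}
|Z △ (Y ∪ ((Y \ (Y ∩ X)^c) △ Y))| = 8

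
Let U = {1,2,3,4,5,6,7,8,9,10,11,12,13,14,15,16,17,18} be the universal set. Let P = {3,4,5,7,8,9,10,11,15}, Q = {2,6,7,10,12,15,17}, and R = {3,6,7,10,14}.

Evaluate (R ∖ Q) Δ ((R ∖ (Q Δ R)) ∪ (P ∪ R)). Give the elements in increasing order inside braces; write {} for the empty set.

R ∖ Q = {3,14}
Q Δ R = {2,3,12,14,15,17}
R ∖ (Q Δ R) = {6,7,10}
P ∪ R = {3,4,5,6,7,8,9,10,11,14,15}
(R ∖ (Q Δ R)) ∪ (P ∪ R) = {3,4,5,6,7,8,9,10,11,14,15}
(R ∖ Q) Δ ((R ∖ (Q Δ R)) ∪ (P ∪ R)) = {4,5,6,7,8,9,10,11,15}

{4,5,6,7,8,9,10,11,15}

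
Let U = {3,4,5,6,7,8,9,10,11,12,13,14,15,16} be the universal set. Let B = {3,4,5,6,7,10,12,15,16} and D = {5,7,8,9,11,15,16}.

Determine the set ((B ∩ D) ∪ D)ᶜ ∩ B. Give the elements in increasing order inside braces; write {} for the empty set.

{3,4,6,10,12}

B ∩ D = {5,7,15,16}
(B ∩ D) ∪ D = {5,7,8,9,11,15,16}
((B ∩ D) ∪ D)ᶜ = {3,4,6,10,12,13,14}
((B ∩ D) ∪ D)ᶜ ∩ B = {3,4,6,10,12}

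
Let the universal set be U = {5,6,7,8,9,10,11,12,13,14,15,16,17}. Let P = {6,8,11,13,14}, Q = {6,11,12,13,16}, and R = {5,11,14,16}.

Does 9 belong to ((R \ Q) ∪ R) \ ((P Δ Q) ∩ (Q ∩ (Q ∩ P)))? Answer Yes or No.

No

9 ∉ R and 9 ∉ Q, so 9 ∉ R \ Q
9 ∉ (R \ Q) and 9 ∉ R, so 9 ∉ (R \ Q) ∪ R
9 ∉ P and 9 ∉ Q, so 9 ∉ P Δ Q
9 ∉ Q and 9 ∉ P, so 9 ∉ Q ∩ P
9 ∉ Q and 9 ∉ (Q ∩ P), so 9 ∉ Q ∩ (Q ∩ P)
9 ∉ (P Δ Q) and 9 ∉ (Q ∩ (Q ∩ P)), so 9 ∉ (P Δ Q) ∩ (Q ∩ (Q ∩ P))
9 ∉ ((R \ Q) ∪ R) and 9 ∉ ((P Δ Q) ∩ (Q ∩ (Q ∩ P))), so 9 ∉ ((R \ Q) ∪ R) \ ((P Δ Q) ∩ (Q ∩ (Q ∩ P)))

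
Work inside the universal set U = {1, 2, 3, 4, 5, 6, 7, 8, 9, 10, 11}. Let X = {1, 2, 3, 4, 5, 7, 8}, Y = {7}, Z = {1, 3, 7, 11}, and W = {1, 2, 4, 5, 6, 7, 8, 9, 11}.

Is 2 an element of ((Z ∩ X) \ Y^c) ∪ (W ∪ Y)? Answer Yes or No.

2 ∉ Z and 2 ∈ X, so 2 ∉ Z ∩ X
2 ∉ Y, so 2 ∈ Y^c
2 ∉ (Z ∩ X) and 2 ∈ Y^c, so 2 ∉ (Z ∩ X) \ Y^c
2 ∈ W and 2 ∉ Y, so 2 ∈ W ∪ Y
2 ∉ ((Z ∩ X) \ Y^c) and 2 ∈ (W ∪ Y), so 2 ∈ ((Z ∩ X) \ Y^c) ∪ (W ∪ Y)

Yes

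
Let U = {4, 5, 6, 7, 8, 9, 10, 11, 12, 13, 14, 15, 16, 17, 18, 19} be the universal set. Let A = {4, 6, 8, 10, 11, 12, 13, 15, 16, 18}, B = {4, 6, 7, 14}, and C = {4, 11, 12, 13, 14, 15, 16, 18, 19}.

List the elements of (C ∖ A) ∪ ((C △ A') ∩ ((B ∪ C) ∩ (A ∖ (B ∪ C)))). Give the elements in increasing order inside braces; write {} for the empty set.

{14, 19}

C ∖ A = {14, 19}
A' = {5, 7, 9, 14, 17, 19}
C △ A' = {4, 5, 7, 9, 11, 12, 13, 15, 16, 17, 18}
B ∪ C = {4, 6, 7, 11, 12, 13, 14, 15, 16, 18, 19}
A ∖ (B ∪ C) = {8, 10}
(B ∪ C) ∩ (A ∖ (B ∪ C)) = {}
(C △ A') ∩ ((B ∪ C) ∩ (A ∖ (B ∪ C))) = {}
(C ∖ A) ∪ ((C △ A') ∩ ((B ∪ C) ∩ (A ∖ (B ∪ C)))) = {14, 19}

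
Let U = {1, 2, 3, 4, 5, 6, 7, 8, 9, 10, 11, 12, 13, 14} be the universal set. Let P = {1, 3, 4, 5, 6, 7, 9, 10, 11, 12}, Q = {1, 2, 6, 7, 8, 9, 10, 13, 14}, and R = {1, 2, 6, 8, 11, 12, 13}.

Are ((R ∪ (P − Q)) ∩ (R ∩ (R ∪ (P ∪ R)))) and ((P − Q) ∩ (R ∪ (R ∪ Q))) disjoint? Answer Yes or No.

No

P − Q = {3, 4, 5, 11, 12}
R ∪ (P − Q) = {1, 2, 3, 4, 5, 6, 8, 11, 12, 13}
P ∪ R = {1, 2, 3, 4, 5, 6, 7, 8, 9, 10, 11, 12, 13}
R ∪ (P ∪ R) = {1, 2, 3, 4, 5, 6, 7, 8, 9, 10, 11, 12, 13}
R ∩ (R ∪ (P ∪ R)) = {1, 2, 6, 8, 11, 12, 13}
(R ∪ (P − Q)) ∩ (R ∩ (R ∪ (P ∪ R))) = {1, 2, 6, 8, 11, 12, 13}
R ∪ Q = {1, 2, 6, 7, 8, 9, 10, 11, 12, 13, 14}
R ∪ (R ∪ Q) = {1, 2, 6, 7, 8, 9, 10, 11, 12, 13, 14}
(P − Q) ∩ (R ∪ (R ∪ Q)) = {11, 12}
11 lies in both, so they are not disjoint.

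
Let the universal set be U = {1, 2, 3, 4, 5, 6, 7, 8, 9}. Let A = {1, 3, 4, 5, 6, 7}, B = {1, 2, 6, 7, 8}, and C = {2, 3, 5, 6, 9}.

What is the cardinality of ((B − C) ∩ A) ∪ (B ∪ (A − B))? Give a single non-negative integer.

B − C = {1, 7, 8}
(B − C) ∩ A = {1, 7}
A − B = {3, 4, 5}
B ∪ (A − B) = {1, 2, 3, 4, 5, 6, 7, 8}
((B − C) ∩ A) ∪ (B ∪ (A − B)) = {1, 2, 3, 4, 5, 6, 7, 8}
|((B − C) ∩ A) ∪ (B ∪ (A − B))| = 8

8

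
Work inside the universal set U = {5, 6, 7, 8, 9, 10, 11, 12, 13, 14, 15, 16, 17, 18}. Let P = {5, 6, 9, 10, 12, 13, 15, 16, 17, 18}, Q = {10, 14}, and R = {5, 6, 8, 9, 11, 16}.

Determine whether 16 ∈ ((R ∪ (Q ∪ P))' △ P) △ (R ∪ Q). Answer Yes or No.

No

16 ∉ Q and 16 ∈ P, so 16 ∈ Q ∪ P
16 ∈ R and 16 ∈ (Q ∪ P), so 16 ∈ R ∪ (Q ∪ P)
16 ∉ (R ∪ (Q ∪ P))' since 16 ∈ (R ∪ (Q ∪ P))
16 ∉ (R ∪ (Q ∪ P))' and 16 ∈ P, so 16 ∈ (R ∪ (Q ∪ P))' △ P
16 ∈ R and 16 ∉ Q, so 16 ∈ R ∪ Q
16 ∈ ((R ∪ (Q ∪ P))' △ P) and 16 ∈ (R ∪ Q), so 16 ∉ ((R ∪ (Q ∪ P))' △ P) △ (R ∪ Q)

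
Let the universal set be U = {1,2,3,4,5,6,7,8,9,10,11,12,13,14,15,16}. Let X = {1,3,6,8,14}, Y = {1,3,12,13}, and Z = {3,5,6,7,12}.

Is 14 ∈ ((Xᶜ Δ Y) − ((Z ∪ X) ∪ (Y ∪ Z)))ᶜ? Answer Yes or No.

14 ∈ X, so 14 ∉ Xᶜ
14 ∉ Xᶜ and 14 ∉ Y, so 14 ∉ Xᶜ Δ Y
14 ∉ Z and 14 ∈ X, so 14 ∈ Z ∪ X
14 ∉ Y and 14 ∉ Z, so 14 ∉ Y ∪ Z
14 ∈ (Z ∪ X) and 14 ∉ (Y ∪ Z), so 14 ∈ (Z ∪ X) ∪ (Y ∪ Z)
14 ∉ (Xᶜ Δ Y) and 14 ∈ ((Z ∪ X) ∪ (Y ∪ Z)), so 14 ∉ (Xᶜ Δ Y) − ((Z ∪ X) ∪ (Y ∪ Z))
14 ∈ ((Xᶜ Δ Y) − ((Z ∪ X) ∪ (Y ∪ Z)))ᶜ since 14 ∉ ((Xᶜ Δ Y) − ((Z ∪ X) ∪ (Y ∪ Z)))

Yes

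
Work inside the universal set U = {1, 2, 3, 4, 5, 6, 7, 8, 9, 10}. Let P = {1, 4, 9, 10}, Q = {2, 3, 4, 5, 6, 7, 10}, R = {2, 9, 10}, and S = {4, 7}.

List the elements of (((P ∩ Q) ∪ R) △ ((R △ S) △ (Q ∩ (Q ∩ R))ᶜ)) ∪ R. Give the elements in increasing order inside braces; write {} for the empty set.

P ∩ Q = {4, 10}
(P ∩ Q) ∪ R = {2, 4, 9, 10}
R △ S = {2, 4, 7, 9, 10}
Q ∩ R = {2, 10}
Q ∩ (Q ∩ R) = {2, 10}
(Q ∩ (Q ∩ R))ᶜ = {1, 3, 4, 5, 6, 7, 8, 9}
(R △ S) △ (Q ∩ (Q ∩ R))ᶜ = {1, 2, 3, 5, 6, 8, 10}
((P ∩ Q) ∪ R) △ ((R △ S) △ (Q ∩ (Q ∩ R))ᶜ) = {1, 3, 4, 5, 6, 8, 9}
(((P ∩ Q) ∪ R) △ ((R △ S) △ (Q ∩ (Q ∩ R))ᶜ)) ∪ R = {1, 2, 3, 4, 5, 6, 8, 9, 10}

{1, 2, 3, 4, 5, 6, 8, 9, 10}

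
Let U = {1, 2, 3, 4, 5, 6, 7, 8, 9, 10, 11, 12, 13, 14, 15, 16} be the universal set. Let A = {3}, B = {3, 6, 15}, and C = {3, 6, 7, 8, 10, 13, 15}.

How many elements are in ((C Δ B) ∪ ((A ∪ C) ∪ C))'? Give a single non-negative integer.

9

C Δ B = {7, 8, 10, 13}
A ∪ C = {3, 6, 7, 8, 10, 13, 15}
(A ∪ C) ∪ C = {3, 6, 7, 8, 10, 13, 15}
(C Δ B) ∪ ((A ∪ C) ∪ C) = {3, 6, 7, 8, 10, 13, 15}
((C Δ B) ∪ ((A ∪ C) ∪ C))' = {1, 2, 4, 5, 9, 11, 12, 14, 16}
|((C Δ B) ∪ ((A ∪ C) ∪ C))'| = 9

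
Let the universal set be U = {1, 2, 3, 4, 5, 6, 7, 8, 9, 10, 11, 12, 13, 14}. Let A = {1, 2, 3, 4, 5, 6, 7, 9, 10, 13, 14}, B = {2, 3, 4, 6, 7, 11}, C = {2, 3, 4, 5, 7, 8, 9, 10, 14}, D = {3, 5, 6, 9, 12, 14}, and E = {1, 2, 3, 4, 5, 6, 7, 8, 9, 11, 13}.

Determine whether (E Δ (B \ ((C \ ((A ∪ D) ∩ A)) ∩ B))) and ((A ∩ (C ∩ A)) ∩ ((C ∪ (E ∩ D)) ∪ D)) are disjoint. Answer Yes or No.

No

A ∪ D = {1, 2, 3, 4, 5, 6, 7, 9, 10, 12, 13, 14}
(A ∪ D) ∩ A = {1, 2, 3, 4, 5, 6, 7, 9, 10, 13, 14}
C \ ((A ∪ D) ∩ A) = {8}
(C \ ((A ∪ D) ∩ A)) ∩ B = {}
B \ ((C \ ((A ∪ D) ∩ A)) ∩ B) = {2, 3, 4, 6, 7, 11}
E Δ (B \ ((C \ ((A ∪ D) ∩ A)) ∩ B)) = {1, 5, 8, 9, 13}
C ∩ A = {2, 3, 4, 5, 7, 9, 10, 14}
A ∩ (C ∩ A) = {2, 3, 4, 5, 7, 9, 10, 14}
E ∩ D = {3, 5, 6, 9}
C ∪ (E ∩ D) = {2, 3, 4, 5, 6, 7, 8, 9, 10, 14}
(C ∪ (E ∩ D)) ∪ D = {2, 3, 4, 5, 6, 7, 8, 9, 10, 12, 14}
(A ∩ (C ∩ A)) ∩ ((C ∪ (E ∩ D)) ∪ D) = {2, 3, 4, 5, 7, 9, 10, 14}
5 lies in both, so they are not disjoint.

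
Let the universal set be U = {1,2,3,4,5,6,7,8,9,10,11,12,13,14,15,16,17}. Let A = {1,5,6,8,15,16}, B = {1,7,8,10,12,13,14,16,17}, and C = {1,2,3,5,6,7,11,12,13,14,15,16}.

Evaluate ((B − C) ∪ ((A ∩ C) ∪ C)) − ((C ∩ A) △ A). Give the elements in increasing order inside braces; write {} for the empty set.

{1,2,3,5,6,7,10,11,12,13,14,15,16,17}

B − C = {8,10,17}
A ∩ C = {1,5,6,15,16}
(A ∩ C) ∪ C = {1,2,3,5,6,7,11,12,13,14,15,16}
(B − C) ∪ ((A ∩ C) ∪ C) = {1,2,3,5,6,7,8,10,11,12,13,14,15,16,17}
C ∩ A = {1,5,6,15,16}
(C ∩ A) △ A = {8}
((B − C) ∪ ((A ∩ C) ∪ C)) − ((C ∩ A) △ A) = {1,2,3,5,6,7,10,11,12,13,14,15,16,17}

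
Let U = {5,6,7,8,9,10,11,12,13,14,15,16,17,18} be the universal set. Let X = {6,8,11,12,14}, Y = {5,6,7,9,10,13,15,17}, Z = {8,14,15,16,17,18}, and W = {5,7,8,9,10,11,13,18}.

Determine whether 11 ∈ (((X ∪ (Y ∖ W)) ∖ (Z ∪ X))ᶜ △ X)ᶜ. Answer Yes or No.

11 ∉ Y and 11 ∈ W, so 11 ∉ Y ∖ W
11 ∈ X and 11 ∉ (Y ∖ W), so 11 ∈ X ∪ (Y ∖ W)
11 ∉ Z and 11 ∈ X, so 11 ∈ Z ∪ X
11 ∈ (X ∪ (Y ∖ W)) and 11 ∈ (Z ∪ X), so 11 ∉ (X ∪ (Y ∖ W)) ∖ (Z ∪ X)
11 ∈ ((X ∪ (Y ∖ W)) ∖ (Z ∪ X))ᶜ since 11 ∉ ((X ∪ (Y ∖ W)) ∖ (Z ∪ X))
11 ∈ ((X ∪ (Y ∖ W)) ∖ (Z ∪ X))ᶜ and 11 ∈ X, so 11 ∉ ((X ∪ (Y ∖ W)) ∖ (Z ∪ X))ᶜ △ X
11 ∈ (((X ∪ (Y ∖ W)) ∖ (Z ∪ X))ᶜ △ X)ᶜ since 11 ∉ (((X ∪ (Y ∖ W)) ∖ (Z ∪ X))ᶜ △ X)

Yes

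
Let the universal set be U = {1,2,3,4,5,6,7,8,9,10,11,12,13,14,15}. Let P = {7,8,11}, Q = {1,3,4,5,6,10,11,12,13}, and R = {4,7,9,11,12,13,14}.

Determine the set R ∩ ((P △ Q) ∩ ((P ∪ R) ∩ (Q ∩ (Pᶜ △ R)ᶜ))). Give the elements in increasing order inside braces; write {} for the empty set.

P △ Q = {1,3,4,5,6,7,8,10,12,13}
P ∪ R = {4,7,8,9,11,12,13,14}
Pᶜ = {1,2,3,4,5,6,9,10,12,13,14,15}
Pᶜ △ R = {1,2,3,5,6,7,10,11,15}
(Pᶜ △ R)ᶜ = {4,8,9,12,13,14}
Q ∩ (Pᶜ △ R)ᶜ = {4,12,13}
(P ∪ R) ∩ (Q ∩ (Pᶜ △ R)ᶜ) = {4,12,13}
(P △ Q) ∩ ((P ∪ R) ∩ (Q ∩ (Pᶜ △ R)ᶜ)) = {4,12,13}
R ∩ ((P △ Q) ∩ ((P ∪ R) ∩ (Q ∩ (Pᶜ △ R)ᶜ))) = {4,12,13}

{4,12,13}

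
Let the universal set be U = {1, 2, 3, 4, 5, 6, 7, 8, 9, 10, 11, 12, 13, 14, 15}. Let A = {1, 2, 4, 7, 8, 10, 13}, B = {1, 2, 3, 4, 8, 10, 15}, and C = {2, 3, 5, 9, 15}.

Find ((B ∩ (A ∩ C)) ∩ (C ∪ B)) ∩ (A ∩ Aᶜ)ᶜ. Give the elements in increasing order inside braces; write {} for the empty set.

{2}

A ∩ C = {2}
B ∩ (A ∩ C) = {2}
C ∪ B = {1, 2, 3, 4, 5, 8, 9, 10, 15}
(B ∩ (A ∩ C)) ∩ (C ∪ B) = {2}
Aᶜ = {3, 5, 6, 9, 11, 12, 14, 15}
A ∩ Aᶜ = {}
(A ∩ Aᶜ)ᶜ = {1, 2, 3, 4, 5, 6, 7, 8, 9, 10, 11, 12, 13, 14, 15}
((B ∩ (A ∩ C)) ∩ (C ∪ B)) ∩ (A ∩ Aᶜ)ᶜ = {2}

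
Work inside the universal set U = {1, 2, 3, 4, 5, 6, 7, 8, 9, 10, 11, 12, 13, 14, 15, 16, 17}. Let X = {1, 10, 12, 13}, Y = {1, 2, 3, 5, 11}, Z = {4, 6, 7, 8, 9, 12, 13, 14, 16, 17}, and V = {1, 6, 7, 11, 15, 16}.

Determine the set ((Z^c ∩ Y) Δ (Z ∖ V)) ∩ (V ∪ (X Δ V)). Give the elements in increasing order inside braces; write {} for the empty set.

Z^c = {1, 2, 3, 5, 10, 11, 15}
Z^c ∩ Y = {1, 2, 3, 5, 11}
Z ∖ V = {4, 8, 9, 12, 13, 14, 17}
(Z^c ∩ Y) Δ (Z ∖ V) = {1, 2, 3, 4, 5, 8, 9, 11, 12, 13, 14, 17}
X Δ V = {6, 7, 10, 11, 12, 13, 15, 16}
V ∪ (X Δ V) = {1, 6, 7, 10, 11, 12, 13, 15, 16}
((Z^c ∩ Y) Δ (Z ∖ V)) ∩ (V ∪ (X Δ V)) = {1, 11, 12, 13}

{1, 11, 12, 13}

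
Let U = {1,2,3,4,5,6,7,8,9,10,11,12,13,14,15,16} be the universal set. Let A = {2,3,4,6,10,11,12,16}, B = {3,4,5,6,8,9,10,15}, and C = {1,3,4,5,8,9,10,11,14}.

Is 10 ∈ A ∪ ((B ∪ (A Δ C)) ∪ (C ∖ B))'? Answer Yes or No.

10 ∈ A and 10 ∈ C, so 10 ∉ A Δ C
10 ∈ B and 10 ∉ (A Δ C), so 10 ∈ B ∪ (A Δ C)
10 ∈ C and 10 ∈ B, so 10 ∉ C ∖ B
10 ∈ (B ∪ (A Δ C)) and 10 ∉ (C ∖ B), so 10 ∈ (B ∪ (A Δ C)) ∪ (C ∖ B)
10 ∉ ((B ∪ (A Δ C)) ∪ (C ∖ B))' since 10 ∈ ((B ∪ (A Δ C)) ∪ (C ∖ B))
10 ∈ A and 10 ∉ ((B ∪ (A Δ C)) ∪ (C ∖ B))', so 10 ∈ A ∪ ((B ∪ (A Δ C)) ∪ (C ∖ B))'

Yes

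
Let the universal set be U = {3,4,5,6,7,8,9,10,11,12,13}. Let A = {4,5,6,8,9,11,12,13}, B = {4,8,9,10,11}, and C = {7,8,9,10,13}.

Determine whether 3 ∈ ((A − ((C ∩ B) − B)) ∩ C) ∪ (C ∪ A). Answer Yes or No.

No

3 ∉ C and 3 ∉ B, so 3 ∉ C ∩ B
3 ∉ (C ∩ B) and 3 ∉ B, so 3 ∉ (C ∩ B) − B
3 ∉ A and 3 ∉ ((C ∩ B) − B), so 3 ∉ A − ((C ∩ B) − B)
3 ∉ (A − ((C ∩ B) − B)) and 3 ∉ C, so 3 ∉ (A − ((C ∩ B) − B)) ∩ C
3 ∉ C and 3 ∉ A, so 3 ∉ C ∪ A
3 ∉ ((A − ((C ∩ B) − B)) ∩ C) and 3 ∉ (C ∪ A), so 3 ∉ ((A − ((C ∩ B) − B)) ∩ C) ∪ (C ∪ A)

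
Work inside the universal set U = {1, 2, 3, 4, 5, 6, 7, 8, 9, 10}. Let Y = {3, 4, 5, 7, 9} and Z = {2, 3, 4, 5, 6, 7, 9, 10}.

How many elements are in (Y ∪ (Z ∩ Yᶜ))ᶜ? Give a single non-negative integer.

2

Yᶜ = {1, 2, 6, 8, 10}
Z ∩ Yᶜ = {2, 6, 10}
Y ∪ (Z ∩ Yᶜ) = {2, 3, 4, 5, 6, 7, 9, 10}
(Y ∪ (Z ∩ Yᶜ))ᶜ = {1, 8}
|(Y ∪ (Z ∩ Yᶜ))ᶜ| = 2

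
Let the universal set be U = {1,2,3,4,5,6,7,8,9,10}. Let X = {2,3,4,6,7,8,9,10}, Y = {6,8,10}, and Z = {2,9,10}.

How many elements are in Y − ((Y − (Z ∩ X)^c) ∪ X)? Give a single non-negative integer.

Z ∩ X = {2,9,10}
(Z ∩ X)^c = {1,3,4,5,6,7,8}
Y − (Z ∩ X)^c = {10}
(Y − (Z ∩ X)^c) ∪ X = {2,3,4,6,7,8,9,10}
Y − ((Y − (Z ∩ X)^c) ∪ X) = {}
|Y − ((Y − (Z ∩ X)^c) ∪ X)| = 0

0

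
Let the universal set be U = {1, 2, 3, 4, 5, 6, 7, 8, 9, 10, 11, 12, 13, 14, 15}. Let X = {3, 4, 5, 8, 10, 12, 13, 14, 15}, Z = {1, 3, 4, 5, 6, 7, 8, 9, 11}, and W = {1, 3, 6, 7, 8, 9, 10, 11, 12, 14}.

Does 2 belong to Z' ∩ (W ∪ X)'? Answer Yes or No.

Yes

2 ∉ Z, so 2 ∈ Z'
2 ∉ W and 2 ∉ X, so 2 ∉ W ∪ X
2 ∈ (W ∪ X)' since 2 ∉ (W ∪ X)
2 ∈ Z' and 2 ∈ (W ∪ X)', so 2 ∈ Z' ∩ (W ∪ X)'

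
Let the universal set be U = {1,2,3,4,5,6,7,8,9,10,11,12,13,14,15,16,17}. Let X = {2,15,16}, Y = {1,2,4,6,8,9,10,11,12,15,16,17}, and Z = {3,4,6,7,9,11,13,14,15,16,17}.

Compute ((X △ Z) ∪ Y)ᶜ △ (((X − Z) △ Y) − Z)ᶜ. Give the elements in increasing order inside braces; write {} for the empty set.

X △ Z = {2,3,4,6,7,9,11,13,14,17}
(X △ Z) ∪ Y = {1,2,3,4,6,7,8,9,10,11,12,13,14,15,16,17}
((X △ Z) ∪ Y)ᶜ = {5}
X − Z = {2}
(X − Z) △ Y = {1,4,6,8,9,10,11,12,15,16,17}
((X − Z) △ Y) − Z = {1,8,10,12}
(((X − Z) △ Y) − Z)ᶜ = {2,3,4,5,6,7,9,11,13,14,15,16,17}
((X △ Z) ∪ Y)ᶜ △ (((X − Z) △ Y) − Z)ᶜ = {2,3,4,6,7,9,11,13,14,15,16,17}

{2,3,4,6,7,9,11,13,14,15,16,17}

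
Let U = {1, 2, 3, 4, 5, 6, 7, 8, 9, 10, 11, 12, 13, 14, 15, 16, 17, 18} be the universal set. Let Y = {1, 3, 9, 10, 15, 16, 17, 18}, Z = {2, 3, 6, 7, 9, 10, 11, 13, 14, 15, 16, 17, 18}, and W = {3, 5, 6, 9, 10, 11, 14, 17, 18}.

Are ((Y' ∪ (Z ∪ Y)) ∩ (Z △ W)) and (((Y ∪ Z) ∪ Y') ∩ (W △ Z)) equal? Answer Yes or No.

Y' = {2, 4, 5, 6, 7, 8, 11, 12, 13, 14}
Z ∪ Y = {1, 2, 3, 6, 7, 9, 10, 11, 13, 14, 15, 16, 17, 18}
Y' ∪ (Z ∪ Y) = {1, 2, 3, 4, 5, 6, 7, 8, 9, 10, 11, 12, 13, 14, 15, 16, 17, 18}
Z △ W = {2, 5, 7, 13, 15, 16}
(Y' ∪ (Z ∪ Y)) ∩ (Z △ W) = {2, 5, 7, 13, 15, 16}
Y ∪ Z = {1, 2, 3, 6, 7, 9, 10, 11, 13, 14, 15, 16, 17, 18}
(Y ∪ Z) ∪ Y' = {1, 2, 3, 4, 5, 6, 7, 8, 9, 10, 11, 12, 13, 14, 15, 16, 17, 18}
W △ Z = {2, 5, 7, 13, 15, 16}
((Y ∪ Z) ∪ Y') ∩ (W △ Z) = {2, 5, 7, 13, 15, 16}
Both equal {2, 5, 7, 13, 15, 16}, so (Y' ∪ (Z ∪ Y)) ∩ (Z △ W) = ((Y ∪ Z) ∪ Y') ∩ (W △ Z).

Yes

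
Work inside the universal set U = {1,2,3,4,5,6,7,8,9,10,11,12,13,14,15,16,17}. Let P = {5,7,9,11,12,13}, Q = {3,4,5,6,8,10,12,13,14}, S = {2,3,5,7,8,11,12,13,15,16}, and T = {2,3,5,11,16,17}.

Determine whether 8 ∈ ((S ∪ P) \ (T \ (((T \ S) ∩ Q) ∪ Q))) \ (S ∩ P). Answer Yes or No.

Yes

8 ∈ S and 8 ∉ P, so 8 ∈ S ∪ P
8 ∉ T and 8 ∈ S, so 8 ∉ T \ S
8 ∉ (T \ S) and 8 ∈ Q, so 8 ∉ (T \ S) ∩ Q
8 ∉ ((T \ S) ∩ Q) and 8 ∈ Q, so 8 ∈ ((T \ S) ∩ Q) ∪ Q
8 ∉ T and 8 ∈ (((T \ S) ∩ Q) ∪ Q), so 8 ∉ T \ (((T \ S) ∩ Q) ∪ Q)
8 ∈ (S ∪ P) and 8 ∉ (T \ (((T \ S) ∩ Q) ∪ Q)), so 8 ∈ (S ∪ P) \ (T \ (((T \ S) ∩ Q) ∪ Q))
8 ∈ S and 8 ∉ P, so 8 ∉ S ∩ P
8 ∈ ((S ∪ P) \ (T \ (((T \ S) ∩ Q) ∪ Q))) and 8 ∉ (S ∩ P), so 8 ∈ ((S ∪ P) \ (T \ (((T \ S) ∩ Q) ∪ Q))) \ (S ∩ P)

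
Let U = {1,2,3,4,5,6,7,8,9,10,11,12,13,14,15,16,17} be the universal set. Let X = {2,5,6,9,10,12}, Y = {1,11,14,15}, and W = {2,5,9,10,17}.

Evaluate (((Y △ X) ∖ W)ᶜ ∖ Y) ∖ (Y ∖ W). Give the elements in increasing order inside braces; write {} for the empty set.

{2,3,4,5,7,8,9,10,13,16,17}

Y △ X = {1,2,5,6,9,10,11,12,14,15}
(Y △ X) ∖ W = {1,6,11,12,14,15}
((Y △ X) ∖ W)ᶜ = {2,3,4,5,7,8,9,10,13,16,17}
((Y △ X) ∖ W)ᶜ ∖ Y = {2,3,4,5,7,8,9,10,13,16,17}
Y ∖ W = {1,11,14,15}
(((Y △ X) ∖ W)ᶜ ∖ Y) ∖ (Y ∖ W) = {2,3,4,5,7,8,9,10,13,16,17}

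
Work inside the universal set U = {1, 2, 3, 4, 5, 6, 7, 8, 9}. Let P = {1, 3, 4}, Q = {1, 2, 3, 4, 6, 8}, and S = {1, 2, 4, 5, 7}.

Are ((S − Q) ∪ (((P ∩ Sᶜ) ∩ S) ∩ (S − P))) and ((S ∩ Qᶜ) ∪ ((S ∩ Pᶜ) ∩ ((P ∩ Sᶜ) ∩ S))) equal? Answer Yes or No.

Yes

S − Q = {5, 7}
Sᶜ = {3, 6, 8, 9}
P ∩ Sᶜ = {3}
(P ∩ Sᶜ) ∩ S = {}
S − P = {2, 5, 7}
((P ∩ Sᶜ) ∩ S) ∩ (S − P) = {}
(S − Q) ∪ (((P ∩ Sᶜ) ∩ S) ∩ (S − P)) = {5, 7}
Qᶜ = {5, 7, 9}
S ∩ Qᶜ = {5, 7}
Pᶜ = {2, 5, 6, 7, 8, 9}
S ∩ Pᶜ = {2, 5, 7}
(S ∩ Pᶜ) ∩ ((P ∩ Sᶜ) ∩ S) = {}
(S ∩ Qᶜ) ∪ ((S ∩ Pᶜ) ∩ ((P ∩ Sᶜ) ∩ S)) = {5, 7}
Both equal {5, 7}, so (S − Q) ∪ (((P ∩ Sᶜ) ∩ S) ∩ (S − P)) = (S ∩ Qᶜ) ∪ ((S ∩ Pᶜ) ∩ ((P ∩ Sᶜ) ∩ S)).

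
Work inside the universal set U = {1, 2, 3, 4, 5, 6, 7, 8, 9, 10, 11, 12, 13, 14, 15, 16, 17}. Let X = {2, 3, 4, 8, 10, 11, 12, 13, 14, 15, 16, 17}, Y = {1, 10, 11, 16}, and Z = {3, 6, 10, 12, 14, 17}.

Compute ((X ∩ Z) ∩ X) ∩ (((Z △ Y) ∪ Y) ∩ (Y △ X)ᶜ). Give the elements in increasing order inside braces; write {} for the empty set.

X ∩ Z = {3, 10, 12, 14, 17}
(X ∩ Z) ∩ X = {3, 10, 12, 14, 17}
Z △ Y = {1, 3, 6, 11, 12, 14, 16, 17}
(Z △ Y) ∪ Y = {1, 3, 6, 10, 11, 12, 14, 16, 17}
Y △ X = {1, 2, 3, 4, 8, 12, 13, 14, 15, 17}
(Y △ X)ᶜ = {5, 6, 7, 9, 10, 11, 16}
((Z △ Y) ∪ Y) ∩ (Y △ X)ᶜ = {6, 10, 11, 16}
((X ∩ Z) ∩ X) ∩ (((Z △ Y) ∪ Y) ∩ (Y △ X)ᶜ) = {10}

{10}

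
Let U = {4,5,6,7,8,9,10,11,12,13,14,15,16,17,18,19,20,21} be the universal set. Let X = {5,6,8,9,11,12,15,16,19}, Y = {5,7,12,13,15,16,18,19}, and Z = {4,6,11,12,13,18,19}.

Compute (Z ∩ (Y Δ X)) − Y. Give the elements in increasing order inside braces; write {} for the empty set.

Y Δ X = {6,7,8,9,11,13,18}
Z ∩ (Y Δ X) = {6,11,13,18}
(Z ∩ (Y Δ X)) − Y = {6,11}

{6,11}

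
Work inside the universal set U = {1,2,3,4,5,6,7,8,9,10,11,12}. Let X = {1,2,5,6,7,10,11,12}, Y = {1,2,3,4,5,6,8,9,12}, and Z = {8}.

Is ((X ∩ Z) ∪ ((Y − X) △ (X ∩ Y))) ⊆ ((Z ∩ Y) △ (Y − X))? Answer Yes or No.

No

X ∩ Z = {}
Y − X = {3,4,8,9}
X ∩ Y = {1,2,5,6,12}
(Y − X) △ (X ∩ Y) = {1,2,3,4,5,6,8,9,12}
(X ∩ Z) ∪ ((Y − X) △ (X ∩ Y)) = {1,2,3,4,5,6,8,9,12}
Z ∩ Y = {8}
(Z ∩ Y) △ (Y − X) = {3,4,9}
1 ∈ (X ∩ Z) ∪ ((Y − X) △ (X ∩ Y)) but 1 ∉ (Z ∩ Y) △ (Y − X), so the inclusion fails.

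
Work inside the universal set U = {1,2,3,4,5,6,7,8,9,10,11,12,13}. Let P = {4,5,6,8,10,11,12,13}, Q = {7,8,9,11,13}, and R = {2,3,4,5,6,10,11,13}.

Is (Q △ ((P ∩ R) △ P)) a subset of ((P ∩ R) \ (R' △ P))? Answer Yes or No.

P ∩ R = {4,5,6,10,11,13}
(P ∩ R) △ P = {8,12}
Q △ ((P ∩ R) △ P) = {7,9,11,12,13}
R' = {1,7,8,9,12}
R' △ P = {1,4,5,6,7,9,10,11,13}
(P ∩ R) \ (R' △ P) = {}
7 ∈ Q △ ((P ∩ R) △ P) but 7 ∉ (P ∩ R) \ (R' △ P), so the inclusion fails.

No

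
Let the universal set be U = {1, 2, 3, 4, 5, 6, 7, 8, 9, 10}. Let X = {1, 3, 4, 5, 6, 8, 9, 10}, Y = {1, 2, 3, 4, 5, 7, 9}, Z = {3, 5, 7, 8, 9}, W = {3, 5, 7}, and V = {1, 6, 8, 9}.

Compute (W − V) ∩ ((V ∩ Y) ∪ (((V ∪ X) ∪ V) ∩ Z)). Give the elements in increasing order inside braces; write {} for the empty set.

{3, 5}

W − V = {3, 5, 7}
V ∩ Y = {1, 9}
V ∪ X = {1, 3, 4, 5, 6, 8, 9, 10}
(V ∪ X) ∪ V = {1, 3, 4, 5, 6, 8, 9, 10}
((V ∪ X) ∪ V) ∩ Z = {3, 5, 8, 9}
(V ∩ Y) ∪ (((V ∪ X) ∪ V) ∩ Z) = {1, 3, 5, 8, 9}
(W − V) ∩ ((V ∩ Y) ∪ (((V ∪ X) ∪ V) ∩ Z)) = {3, 5}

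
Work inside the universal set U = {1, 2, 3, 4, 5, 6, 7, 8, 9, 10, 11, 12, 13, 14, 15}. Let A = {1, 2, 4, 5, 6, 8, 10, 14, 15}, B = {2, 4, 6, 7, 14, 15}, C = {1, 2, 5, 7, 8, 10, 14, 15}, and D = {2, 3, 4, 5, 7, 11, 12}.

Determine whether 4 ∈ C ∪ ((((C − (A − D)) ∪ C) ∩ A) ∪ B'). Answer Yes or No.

No

4 ∈ A and 4 ∈ D, so 4 ∉ A − D
4 ∉ C and 4 ∉ (A − D), so 4 ∉ C − (A − D)
4 ∉ (C − (A − D)) and 4 ∉ C, so 4 ∉ (C − (A − D)) ∪ C
4 ∉ ((C − (A − D)) ∪ C) and 4 ∈ A, so 4 ∉ ((C − (A − D)) ∪ C) ∩ A
4 ∈ B, so 4 ∉ B'
4 ∉ (((C − (A − D)) ∪ C) ∩ A) and 4 ∉ B', so 4 ∉ (((C − (A − D)) ∪ C) ∩ A) ∪ B'
4 ∉ C and 4 ∉ ((((C − (A − D)) ∪ C) ∩ A) ∪ B'), so 4 ∉ C ∪ ((((C − (A − D)) ∪ C) ∩ A) ∪ B')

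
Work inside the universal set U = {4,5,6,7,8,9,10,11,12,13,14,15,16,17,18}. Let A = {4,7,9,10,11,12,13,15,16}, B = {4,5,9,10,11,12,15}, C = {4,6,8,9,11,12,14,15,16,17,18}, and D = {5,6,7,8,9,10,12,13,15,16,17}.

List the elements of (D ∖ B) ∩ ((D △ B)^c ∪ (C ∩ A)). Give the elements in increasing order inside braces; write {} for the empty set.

{16}

D ∖ B = {6,7,8,13,16,17}
D △ B = {4,6,7,8,11,13,16,17}
(D △ B)^c = {5,9,10,12,14,15,18}
C ∩ A = {4,9,11,12,15,16}
(D △ B)^c ∪ (C ∩ A) = {4,5,9,10,11,12,14,15,16,18}
(D ∖ B) ∩ ((D △ B)^c ∪ (C ∩ A)) = {16}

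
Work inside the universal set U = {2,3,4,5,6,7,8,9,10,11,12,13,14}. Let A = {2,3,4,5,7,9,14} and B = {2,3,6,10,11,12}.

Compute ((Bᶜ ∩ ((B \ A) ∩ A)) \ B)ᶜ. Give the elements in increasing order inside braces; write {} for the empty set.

Bᶜ = {4,5,7,8,9,13,14}
B \ A = {6,10,11,12}
(B \ A) ∩ A = {}
Bᶜ ∩ ((B \ A) ∩ A) = {}
(Bᶜ ∩ ((B \ A) ∩ A)) \ B = {}
((Bᶜ ∩ ((B \ A) ∩ A)) \ B)ᶜ = {2,3,4,5,6,7,8,9,10,11,12,13,14}

{2,3,4,5,6,7,8,9,10,11,12,13,14}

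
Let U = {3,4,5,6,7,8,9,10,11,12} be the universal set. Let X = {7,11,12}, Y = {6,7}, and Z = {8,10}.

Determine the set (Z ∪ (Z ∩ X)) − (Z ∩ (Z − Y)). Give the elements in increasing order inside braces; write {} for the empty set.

{}

Z ∩ X = {}
Z ∪ (Z ∩ X) = {8,10}
Z − Y = {8,10}
Z ∩ (Z − Y) = {8,10}
(Z ∪ (Z ∩ X)) − (Z ∩ (Z − Y)) = {}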